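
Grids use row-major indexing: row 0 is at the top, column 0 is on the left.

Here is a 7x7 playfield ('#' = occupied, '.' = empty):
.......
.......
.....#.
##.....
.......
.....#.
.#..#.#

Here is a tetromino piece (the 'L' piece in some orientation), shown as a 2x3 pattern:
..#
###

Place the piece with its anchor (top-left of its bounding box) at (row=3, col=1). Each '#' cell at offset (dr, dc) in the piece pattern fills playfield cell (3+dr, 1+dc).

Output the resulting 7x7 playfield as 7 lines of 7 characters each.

Answer: .......
.......
.....#.
##.#...
.###...
.....#.
.#..#.#

Derivation:
Fill (3+0,1+2) = (3,3)
Fill (3+1,1+0) = (4,1)
Fill (3+1,1+1) = (4,2)
Fill (3+1,1+2) = (4,3)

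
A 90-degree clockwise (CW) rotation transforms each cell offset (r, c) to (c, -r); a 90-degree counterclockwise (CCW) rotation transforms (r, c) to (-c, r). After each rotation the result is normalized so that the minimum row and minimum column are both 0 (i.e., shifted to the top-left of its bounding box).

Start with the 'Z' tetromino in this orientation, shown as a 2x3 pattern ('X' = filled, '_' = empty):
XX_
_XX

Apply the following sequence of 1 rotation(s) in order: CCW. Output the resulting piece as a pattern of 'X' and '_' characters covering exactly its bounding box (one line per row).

Answer: _X
XX
X_

Derivation:
Start:
XX_
_XX
After rotation 1 (CCW):
_X
XX
X_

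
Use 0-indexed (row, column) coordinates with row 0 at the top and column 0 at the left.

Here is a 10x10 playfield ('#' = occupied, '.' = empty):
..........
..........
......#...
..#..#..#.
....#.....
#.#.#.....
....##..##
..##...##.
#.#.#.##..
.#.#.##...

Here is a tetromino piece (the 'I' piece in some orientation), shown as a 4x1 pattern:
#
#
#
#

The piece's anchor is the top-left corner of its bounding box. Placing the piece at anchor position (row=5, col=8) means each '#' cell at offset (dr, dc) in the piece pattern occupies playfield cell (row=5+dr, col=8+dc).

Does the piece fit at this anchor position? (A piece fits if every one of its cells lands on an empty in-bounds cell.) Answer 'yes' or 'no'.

Answer: no

Derivation:
Check each piece cell at anchor (5, 8):
  offset (0,0) -> (5,8): empty -> OK
  offset (1,0) -> (6,8): occupied ('#') -> FAIL
  offset (2,0) -> (7,8): occupied ('#') -> FAIL
  offset (3,0) -> (8,8): empty -> OK
All cells valid: no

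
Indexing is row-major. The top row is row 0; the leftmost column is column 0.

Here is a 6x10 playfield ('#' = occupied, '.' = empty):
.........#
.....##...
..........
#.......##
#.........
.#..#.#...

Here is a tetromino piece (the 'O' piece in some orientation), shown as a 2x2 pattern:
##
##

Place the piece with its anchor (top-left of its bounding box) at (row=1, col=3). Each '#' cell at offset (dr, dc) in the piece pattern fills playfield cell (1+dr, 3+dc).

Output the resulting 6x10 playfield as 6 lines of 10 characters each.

Fill (1+0,3+0) = (1,3)
Fill (1+0,3+1) = (1,4)
Fill (1+1,3+0) = (2,3)
Fill (1+1,3+1) = (2,4)

Answer: .........#
...####...
...##.....
#.......##
#.........
.#..#.#...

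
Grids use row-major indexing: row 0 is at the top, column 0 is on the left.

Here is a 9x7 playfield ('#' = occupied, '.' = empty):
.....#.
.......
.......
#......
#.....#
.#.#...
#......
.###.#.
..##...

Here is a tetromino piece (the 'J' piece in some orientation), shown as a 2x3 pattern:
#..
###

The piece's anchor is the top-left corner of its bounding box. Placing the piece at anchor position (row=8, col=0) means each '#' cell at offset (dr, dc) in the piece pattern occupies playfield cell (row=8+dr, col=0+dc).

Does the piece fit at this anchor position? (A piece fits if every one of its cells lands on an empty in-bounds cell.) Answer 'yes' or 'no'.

Check each piece cell at anchor (8, 0):
  offset (0,0) -> (8,0): empty -> OK
  offset (1,0) -> (9,0): out of bounds -> FAIL
  offset (1,1) -> (9,1): out of bounds -> FAIL
  offset (1,2) -> (9,2): out of bounds -> FAIL
All cells valid: no

Answer: no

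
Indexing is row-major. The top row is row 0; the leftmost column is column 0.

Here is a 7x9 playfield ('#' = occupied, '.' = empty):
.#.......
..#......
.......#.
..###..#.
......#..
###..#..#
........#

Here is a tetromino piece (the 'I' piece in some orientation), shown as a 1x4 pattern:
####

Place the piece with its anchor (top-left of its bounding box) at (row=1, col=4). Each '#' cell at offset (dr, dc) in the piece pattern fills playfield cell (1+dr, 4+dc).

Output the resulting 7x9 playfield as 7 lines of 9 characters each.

Fill (1+0,4+0) = (1,4)
Fill (1+0,4+1) = (1,5)
Fill (1+0,4+2) = (1,6)
Fill (1+0,4+3) = (1,7)

Answer: .#.......
..#.####.
.......#.
..###..#.
......#..
###..#..#
........#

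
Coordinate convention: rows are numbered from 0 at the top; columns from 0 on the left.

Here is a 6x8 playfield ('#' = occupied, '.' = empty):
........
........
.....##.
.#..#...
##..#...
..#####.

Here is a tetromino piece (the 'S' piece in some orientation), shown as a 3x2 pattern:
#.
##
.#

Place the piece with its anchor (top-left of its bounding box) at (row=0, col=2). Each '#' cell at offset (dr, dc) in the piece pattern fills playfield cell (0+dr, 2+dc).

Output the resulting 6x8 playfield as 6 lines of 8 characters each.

Fill (0+0,2+0) = (0,2)
Fill (0+1,2+0) = (1,2)
Fill (0+1,2+1) = (1,3)
Fill (0+2,2+1) = (2,3)

Answer: ..#.....
..##....
...#.##.
.#..#...
##..#...
..#####.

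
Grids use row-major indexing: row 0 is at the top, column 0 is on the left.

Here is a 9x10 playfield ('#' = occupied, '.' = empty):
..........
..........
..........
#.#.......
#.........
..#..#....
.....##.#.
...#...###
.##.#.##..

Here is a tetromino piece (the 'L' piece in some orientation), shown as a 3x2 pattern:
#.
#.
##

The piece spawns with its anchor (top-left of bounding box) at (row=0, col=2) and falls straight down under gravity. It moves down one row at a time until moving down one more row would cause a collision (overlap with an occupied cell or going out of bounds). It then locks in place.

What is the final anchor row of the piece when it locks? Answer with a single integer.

Answer: 0

Derivation:
Spawn at (row=0, col=2). Try each row:
  row 0: fits
  row 1: blocked -> lock at row 0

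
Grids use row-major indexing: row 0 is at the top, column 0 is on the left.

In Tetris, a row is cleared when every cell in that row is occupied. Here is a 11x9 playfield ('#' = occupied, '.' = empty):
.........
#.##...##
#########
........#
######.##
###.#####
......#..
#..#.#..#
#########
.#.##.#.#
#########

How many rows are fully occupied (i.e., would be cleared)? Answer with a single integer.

Check each row:
  row 0: 9 empty cells -> not full
  row 1: 4 empty cells -> not full
  row 2: 0 empty cells -> FULL (clear)
  row 3: 8 empty cells -> not full
  row 4: 1 empty cell -> not full
  row 5: 1 empty cell -> not full
  row 6: 8 empty cells -> not full
  row 7: 5 empty cells -> not full
  row 8: 0 empty cells -> FULL (clear)
  row 9: 4 empty cells -> not full
  row 10: 0 empty cells -> FULL (clear)
Total rows cleared: 3

Answer: 3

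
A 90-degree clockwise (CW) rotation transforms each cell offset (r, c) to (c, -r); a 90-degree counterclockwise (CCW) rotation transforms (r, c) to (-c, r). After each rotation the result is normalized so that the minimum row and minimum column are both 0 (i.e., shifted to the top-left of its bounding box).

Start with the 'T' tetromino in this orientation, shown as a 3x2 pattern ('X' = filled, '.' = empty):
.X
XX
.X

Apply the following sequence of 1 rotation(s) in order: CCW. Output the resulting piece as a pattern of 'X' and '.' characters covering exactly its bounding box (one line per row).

Start:
.X
XX
.X
After rotation 1 (CCW):
XXX
.X.

Answer: XXX
.X.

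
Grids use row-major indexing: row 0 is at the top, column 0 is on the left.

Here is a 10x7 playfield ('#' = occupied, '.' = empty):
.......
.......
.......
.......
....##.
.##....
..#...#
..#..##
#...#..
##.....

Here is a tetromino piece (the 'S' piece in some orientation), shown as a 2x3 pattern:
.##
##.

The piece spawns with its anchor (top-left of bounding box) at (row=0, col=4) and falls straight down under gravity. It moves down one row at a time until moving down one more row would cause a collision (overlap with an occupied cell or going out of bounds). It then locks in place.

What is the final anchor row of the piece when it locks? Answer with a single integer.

Answer: 2

Derivation:
Spawn at (row=0, col=4). Try each row:
  row 0: fits
  row 1: fits
  row 2: fits
  row 3: blocked -> lock at row 2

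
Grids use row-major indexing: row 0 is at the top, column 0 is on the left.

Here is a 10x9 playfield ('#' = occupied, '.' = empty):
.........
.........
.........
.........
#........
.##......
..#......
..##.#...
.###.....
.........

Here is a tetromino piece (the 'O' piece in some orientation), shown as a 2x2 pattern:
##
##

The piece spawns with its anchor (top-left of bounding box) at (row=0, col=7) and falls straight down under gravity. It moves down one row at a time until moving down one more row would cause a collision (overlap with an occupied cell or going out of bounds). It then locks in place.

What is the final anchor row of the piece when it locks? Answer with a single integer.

Answer: 8

Derivation:
Spawn at (row=0, col=7). Try each row:
  row 0: fits
  row 1: fits
  row 2: fits
  row 3: fits
  row 4: fits
  row 5: fits
  row 6: fits
  row 7: fits
  row 8: fits
  row 9: blocked -> lock at row 8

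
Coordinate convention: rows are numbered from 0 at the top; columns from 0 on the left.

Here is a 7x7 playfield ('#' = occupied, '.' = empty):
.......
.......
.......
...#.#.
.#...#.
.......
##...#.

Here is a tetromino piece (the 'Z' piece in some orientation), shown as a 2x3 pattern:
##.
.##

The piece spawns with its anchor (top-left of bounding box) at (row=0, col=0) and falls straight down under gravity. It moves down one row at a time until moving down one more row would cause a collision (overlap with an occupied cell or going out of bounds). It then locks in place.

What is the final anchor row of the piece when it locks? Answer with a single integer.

Spawn at (row=0, col=0). Try each row:
  row 0: fits
  row 1: fits
  row 2: fits
  row 3: blocked -> lock at row 2

Answer: 2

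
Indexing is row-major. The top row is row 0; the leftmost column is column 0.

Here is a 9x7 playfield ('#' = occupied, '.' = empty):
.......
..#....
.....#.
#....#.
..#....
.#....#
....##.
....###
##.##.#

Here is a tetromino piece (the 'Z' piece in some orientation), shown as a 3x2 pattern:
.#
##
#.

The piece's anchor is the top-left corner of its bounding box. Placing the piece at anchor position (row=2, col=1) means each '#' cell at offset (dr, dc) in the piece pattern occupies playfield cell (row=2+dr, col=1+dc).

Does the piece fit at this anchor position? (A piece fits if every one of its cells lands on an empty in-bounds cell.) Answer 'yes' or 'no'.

Answer: yes

Derivation:
Check each piece cell at anchor (2, 1):
  offset (0,1) -> (2,2): empty -> OK
  offset (1,0) -> (3,1): empty -> OK
  offset (1,1) -> (3,2): empty -> OK
  offset (2,0) -> (4,1): empty -> OK
All cells valid: yes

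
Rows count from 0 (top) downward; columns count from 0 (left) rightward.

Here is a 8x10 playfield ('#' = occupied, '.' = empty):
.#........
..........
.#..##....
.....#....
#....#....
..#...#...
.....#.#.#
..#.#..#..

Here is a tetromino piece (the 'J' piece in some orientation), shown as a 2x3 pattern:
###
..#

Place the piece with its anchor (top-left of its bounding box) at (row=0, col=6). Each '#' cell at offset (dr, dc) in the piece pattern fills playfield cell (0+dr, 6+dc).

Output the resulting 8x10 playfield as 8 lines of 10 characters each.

Answer: .#....###.
........#.
.#..##....
.....#....
#....#....
..#...#...
.....#.#.#
..#.#..#..

Derivation:
Fill (0+0,6+0) = (0,6)
Fill (0+0,6+1) = (0,7)
Fill (0+0,6+2) = (0,8)
Fill (0+1,6+2) = (1,8)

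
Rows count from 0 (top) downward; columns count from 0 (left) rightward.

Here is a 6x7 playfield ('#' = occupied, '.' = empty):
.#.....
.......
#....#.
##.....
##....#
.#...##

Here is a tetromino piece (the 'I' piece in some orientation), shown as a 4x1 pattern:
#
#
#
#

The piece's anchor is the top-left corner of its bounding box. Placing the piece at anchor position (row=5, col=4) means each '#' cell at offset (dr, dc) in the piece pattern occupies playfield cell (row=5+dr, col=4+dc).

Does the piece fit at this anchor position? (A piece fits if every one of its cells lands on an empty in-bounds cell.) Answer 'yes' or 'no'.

Answer: no

Derivation:
Check each piece cell at anchor (5, 4):
  offset (0,0) -> (5,4): empty -> OK
  offset (1,0) -> (6,4): out of bounds -> FAIL
  offset (2,0) -> (7,4): out of bounds -> FAIL
  offset (3,0) -> (8,4): out of bounds -> FAIL
All cells valid: no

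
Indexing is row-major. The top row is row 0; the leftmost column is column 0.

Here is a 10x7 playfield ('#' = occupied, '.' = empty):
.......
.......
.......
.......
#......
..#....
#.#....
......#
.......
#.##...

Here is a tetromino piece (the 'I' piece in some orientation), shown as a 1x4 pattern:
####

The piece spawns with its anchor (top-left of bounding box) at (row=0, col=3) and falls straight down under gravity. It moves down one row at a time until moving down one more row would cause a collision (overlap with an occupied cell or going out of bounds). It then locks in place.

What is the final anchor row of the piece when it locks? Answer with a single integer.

Answer: 6

Derivation:
Spawn at (row=0, col=3). Try each row:
  row 0: fits
  row 1: fits
  row 2: fits
  row 3: fits
  row 4: fits
  row 5: fits
  row 6: fits
  row 7: blocked -> lock at row 6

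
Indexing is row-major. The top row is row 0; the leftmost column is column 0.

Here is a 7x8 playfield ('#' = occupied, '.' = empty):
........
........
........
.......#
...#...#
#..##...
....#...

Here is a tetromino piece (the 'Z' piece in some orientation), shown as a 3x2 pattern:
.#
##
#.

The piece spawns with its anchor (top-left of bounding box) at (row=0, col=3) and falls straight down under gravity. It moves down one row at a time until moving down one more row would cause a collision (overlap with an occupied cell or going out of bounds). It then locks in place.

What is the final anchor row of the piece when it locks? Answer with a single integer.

Spawn at (row=0, col=3). Try each row:
  row 0: fits
  row 1: fits
  row 2: blocked -> lock at row 1

Answer: 1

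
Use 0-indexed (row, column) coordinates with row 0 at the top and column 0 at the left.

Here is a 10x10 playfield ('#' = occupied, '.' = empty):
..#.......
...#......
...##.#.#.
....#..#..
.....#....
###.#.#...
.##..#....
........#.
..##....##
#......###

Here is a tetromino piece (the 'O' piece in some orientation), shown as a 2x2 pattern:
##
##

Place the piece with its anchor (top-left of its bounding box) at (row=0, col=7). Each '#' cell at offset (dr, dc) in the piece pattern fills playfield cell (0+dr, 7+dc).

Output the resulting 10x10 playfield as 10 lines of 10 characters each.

Answer: ..#....##.
...#...##.
...##.#.#.
....#..#..
.....#....
###.#.#...
.##..#....
........#.
..##....##
#......###

Derivation:
Fill (0+0,7+0) = (0,7)
Fill (0+0,7+1) = (0,8)
Fill (0+1,7+0) = (1,7)
Fill (0+1,7+1) = (1,8)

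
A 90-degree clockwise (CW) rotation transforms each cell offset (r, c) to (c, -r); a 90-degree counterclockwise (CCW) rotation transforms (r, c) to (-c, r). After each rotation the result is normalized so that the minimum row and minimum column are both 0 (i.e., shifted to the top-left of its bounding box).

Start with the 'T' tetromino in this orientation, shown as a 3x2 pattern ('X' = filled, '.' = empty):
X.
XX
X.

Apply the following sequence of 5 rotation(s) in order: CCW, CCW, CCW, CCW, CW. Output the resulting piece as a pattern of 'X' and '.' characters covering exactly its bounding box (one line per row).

Start:
X.
XX
X.
After rotation 1 (CCW):
.X.
XXX
After rotation 2 (CCW):
.X
XX
.X
After rotation 3 (CCW):
XXX
.X.
After rotation 4 (CCW):
X.
XX
X.
After rotation 5 (CW):
XXX
.X.

Answer: XXX
.X.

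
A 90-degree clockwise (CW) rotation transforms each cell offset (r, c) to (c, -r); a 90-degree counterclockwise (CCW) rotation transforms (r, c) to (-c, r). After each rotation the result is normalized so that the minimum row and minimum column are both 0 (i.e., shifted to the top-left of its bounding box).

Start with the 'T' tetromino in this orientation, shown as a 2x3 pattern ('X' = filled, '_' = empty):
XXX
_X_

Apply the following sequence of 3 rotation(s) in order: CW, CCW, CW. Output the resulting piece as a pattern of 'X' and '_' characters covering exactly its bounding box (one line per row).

Answer: _X
XX
_X

Derivation:
Start:
XXX
_X_
After rotation 1 (CW):
_X
XX
_X
After rotation 2 (CCW):
XXX
_X_
After rotation 3 (CW):
_X
XX
_X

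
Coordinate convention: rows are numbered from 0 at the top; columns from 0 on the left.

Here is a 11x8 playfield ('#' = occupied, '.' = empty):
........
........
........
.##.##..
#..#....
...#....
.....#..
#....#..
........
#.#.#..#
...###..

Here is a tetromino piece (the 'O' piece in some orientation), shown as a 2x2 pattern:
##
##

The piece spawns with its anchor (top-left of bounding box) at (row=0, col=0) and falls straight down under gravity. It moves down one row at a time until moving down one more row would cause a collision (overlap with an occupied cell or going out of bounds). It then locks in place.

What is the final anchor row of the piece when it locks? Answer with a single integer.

Spawn at (row=0, col=0). Try each row:
  row 0: fits
  row 1: fits
  row 2: blocked -> lock at row 1

Answer: 1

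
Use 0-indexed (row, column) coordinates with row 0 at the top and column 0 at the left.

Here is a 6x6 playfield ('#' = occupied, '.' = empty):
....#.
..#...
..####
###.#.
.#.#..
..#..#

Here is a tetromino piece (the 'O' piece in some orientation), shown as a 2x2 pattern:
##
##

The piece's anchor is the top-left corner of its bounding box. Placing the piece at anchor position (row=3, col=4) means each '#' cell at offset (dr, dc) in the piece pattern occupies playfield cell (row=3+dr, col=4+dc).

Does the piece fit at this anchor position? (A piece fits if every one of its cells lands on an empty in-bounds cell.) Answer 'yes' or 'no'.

Answer: no

Derivation:
Check each piece cell at anchor (3, 4):
  offset (0,0) -> (3,4): occupied ('#') -> FAIL
  offset (0,1) -> (3,5): empty -> OK
  offset (1,0) -> (4,4): empty -> OK
  offset (1,1) -> (4,5): empty -> OK
All cells valid: no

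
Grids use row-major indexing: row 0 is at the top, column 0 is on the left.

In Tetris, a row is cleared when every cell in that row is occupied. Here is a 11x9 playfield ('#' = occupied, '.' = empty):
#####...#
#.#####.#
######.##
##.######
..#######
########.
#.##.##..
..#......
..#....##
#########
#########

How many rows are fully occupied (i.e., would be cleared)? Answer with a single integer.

Answer: 2

Derivation:
Check each row:
  row 0: 3 empty cells -> not full
  row 1: 2 empty cells -> not full
  row 2: 1 empty cell -> not full
  row 3: 1 empty cell -> not full
  row 4: 2 empty cells -> not full
  row 5: 1 empty cell -> not full
  row 6: 4 empty cells -> not full
  row 7: 8 empty cells -> not full
  row 8: 6 empty cells -> not full
  row 9: 0 empty cells -> FULL (clear)
  row 10: 0 empty cells -> FULL (clear)
Total rows cleared: 2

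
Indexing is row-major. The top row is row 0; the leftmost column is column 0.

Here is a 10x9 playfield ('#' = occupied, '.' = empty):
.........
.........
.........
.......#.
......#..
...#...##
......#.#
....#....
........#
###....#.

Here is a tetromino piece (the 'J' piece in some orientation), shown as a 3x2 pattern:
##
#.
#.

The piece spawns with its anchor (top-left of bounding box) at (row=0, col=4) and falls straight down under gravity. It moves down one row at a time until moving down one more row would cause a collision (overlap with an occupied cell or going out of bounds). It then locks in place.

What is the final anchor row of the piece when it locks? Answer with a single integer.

Answer: 4

Derivation:
Spawn at (row=0, col=4). Try each row:
  row 0: fits
  row 1: fits
  row 2: fits
  row 3: fits
  row 4: fits
  row 5: blocked -> lock at row 4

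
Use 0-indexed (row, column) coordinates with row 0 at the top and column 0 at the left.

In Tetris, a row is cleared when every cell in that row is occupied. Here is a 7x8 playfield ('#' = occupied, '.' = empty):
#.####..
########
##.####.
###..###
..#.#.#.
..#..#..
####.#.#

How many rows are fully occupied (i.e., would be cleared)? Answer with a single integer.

Check each row:
  row 0: 3 empty cells -> not full
  row 1: 0 empty cells -> FULL (clear)
  row 2: 2 empty cells -> not full
  row 3: 2 empty cells -> not full
  row 4: 5 empty cells -> not full
  row 5: 6 empty cells -> not full
  row 6: 2 empty cells -> not full
Total rows cleared: 1

Answer: 1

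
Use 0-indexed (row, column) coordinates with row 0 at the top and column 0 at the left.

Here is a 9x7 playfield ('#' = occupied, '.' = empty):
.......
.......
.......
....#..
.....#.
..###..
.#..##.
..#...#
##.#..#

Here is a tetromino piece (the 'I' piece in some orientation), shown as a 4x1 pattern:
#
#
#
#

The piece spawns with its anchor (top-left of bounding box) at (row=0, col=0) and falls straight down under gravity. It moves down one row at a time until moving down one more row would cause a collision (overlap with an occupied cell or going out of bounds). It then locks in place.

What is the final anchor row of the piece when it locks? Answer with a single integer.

Spawn at (row=0, col=0). Try each row:
  row 0: fits
  row 1: fits
  row 2: fits
  row 3: fits
  row 4: fits
  row 5: blocked -> lock at row 4

Answer: 4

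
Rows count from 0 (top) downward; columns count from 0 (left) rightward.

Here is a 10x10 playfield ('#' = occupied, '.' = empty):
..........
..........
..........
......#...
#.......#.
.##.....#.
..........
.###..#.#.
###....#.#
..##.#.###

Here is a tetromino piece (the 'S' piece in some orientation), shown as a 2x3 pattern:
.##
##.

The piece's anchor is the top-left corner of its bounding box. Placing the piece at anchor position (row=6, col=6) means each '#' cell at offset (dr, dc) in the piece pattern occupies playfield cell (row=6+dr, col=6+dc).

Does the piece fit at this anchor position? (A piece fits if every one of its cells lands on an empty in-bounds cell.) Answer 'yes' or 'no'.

Answer: no

Derivation:
Check each piece cell at anchor (6, 6):
  offset (0,1) -> (6,7): empty -> OK
  offset (0,2) -> (6,8): empty -> OK
  offset (1,0) -> (7,6): occupied ('#') -> FAIL
  offset (1,1) -> (7,7): empty -> OK
All cells valid: no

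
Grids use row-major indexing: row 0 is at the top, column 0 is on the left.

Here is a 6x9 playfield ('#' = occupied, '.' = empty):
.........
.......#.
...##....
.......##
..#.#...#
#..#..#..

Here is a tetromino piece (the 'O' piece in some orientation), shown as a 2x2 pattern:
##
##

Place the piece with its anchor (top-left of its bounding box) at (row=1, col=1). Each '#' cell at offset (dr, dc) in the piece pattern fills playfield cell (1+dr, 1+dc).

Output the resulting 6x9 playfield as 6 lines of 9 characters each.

Answer: .........
.##....#.
.####....
.......##
..#.#...#
#..#..#..

Derivation:
Fill (1+0,1+0) = (1,1)
Fill (1+0,1+1) = (1,2)
Fill (1+1,1+0) = (2,1)
Fill (1+1,1+1) = (2,2)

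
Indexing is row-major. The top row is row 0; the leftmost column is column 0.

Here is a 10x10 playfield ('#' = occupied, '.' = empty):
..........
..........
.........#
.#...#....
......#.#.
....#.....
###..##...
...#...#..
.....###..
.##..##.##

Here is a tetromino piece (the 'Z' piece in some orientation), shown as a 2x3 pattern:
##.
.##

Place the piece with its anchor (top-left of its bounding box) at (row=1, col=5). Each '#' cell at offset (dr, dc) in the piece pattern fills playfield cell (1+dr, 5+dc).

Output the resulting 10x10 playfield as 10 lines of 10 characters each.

Fill (1+0,5+0) = (1,5)
Fill (1+0,5+1) = (1,6)
Fill (1+1,5+1) = (2,6)
Fill (1+1,5+2) = (2,7)

Answer: ..........
.....##...
......##.#
.#...#....
......#.#.
....#.....
###..##...
...#...#..
.....###..
.##..##.##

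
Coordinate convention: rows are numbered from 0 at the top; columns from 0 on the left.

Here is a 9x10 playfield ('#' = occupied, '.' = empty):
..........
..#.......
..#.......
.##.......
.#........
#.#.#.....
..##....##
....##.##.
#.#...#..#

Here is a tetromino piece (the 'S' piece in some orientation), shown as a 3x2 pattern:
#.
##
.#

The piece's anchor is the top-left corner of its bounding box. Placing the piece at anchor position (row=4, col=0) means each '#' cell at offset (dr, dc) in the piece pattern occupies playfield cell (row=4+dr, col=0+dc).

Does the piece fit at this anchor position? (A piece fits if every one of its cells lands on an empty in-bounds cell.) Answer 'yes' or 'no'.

Check each piece cell at anchor (4, 0):
  offset (0,0) -> (4,0): empty -> OK
  offset (1,0) -> (5,0): occupied ('#') -> FAIL
  offset (1,1) -> (5,1): empty -> OK
  offset (2,1) -> (6,1): empty -> OK
All cells valid: no

Answer: no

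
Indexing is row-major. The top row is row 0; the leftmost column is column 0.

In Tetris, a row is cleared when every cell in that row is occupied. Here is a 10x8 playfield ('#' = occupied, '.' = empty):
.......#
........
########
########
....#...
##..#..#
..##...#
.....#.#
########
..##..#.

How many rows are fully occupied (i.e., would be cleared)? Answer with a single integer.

Answer: 3

Derivation:
Check each row:
  row 0: 7 empty cells -> not full
  row 1: 8 empty cells -> not full
  row 2: 0 empty cells -> FULL (clear)
  row 3: 0 empty cells -> FULL (clear)
  row 4: 7 empty cells -> not full
  row 5: 4 empty cells -> not full
  row 6: 5 empty cells -> not full
  row 7: 6 empty cells -> not full
  row 8: 0 empty cells -> FULL (clear)
  row 9: 5 empty cells -> not full
Total rows cleared: 3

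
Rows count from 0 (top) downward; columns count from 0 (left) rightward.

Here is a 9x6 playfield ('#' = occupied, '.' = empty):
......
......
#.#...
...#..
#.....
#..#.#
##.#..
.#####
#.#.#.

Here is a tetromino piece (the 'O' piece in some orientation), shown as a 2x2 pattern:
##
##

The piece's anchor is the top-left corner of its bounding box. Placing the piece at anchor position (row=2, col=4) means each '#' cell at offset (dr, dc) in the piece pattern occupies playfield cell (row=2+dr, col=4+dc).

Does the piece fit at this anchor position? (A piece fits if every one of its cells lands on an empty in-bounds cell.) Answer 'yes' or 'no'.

Answer: yes

Derivation:
Check each piece cell at anchor (2, 4):
  offset (0,0) -> (2,4): empty -> OK
  offset (0,1) -> (2,5): empty -> OK
  offset (1,0) -> (3,4): empty -> OK
  offset (1,1) -> (3,5): empty -> OK
All cells valid: yes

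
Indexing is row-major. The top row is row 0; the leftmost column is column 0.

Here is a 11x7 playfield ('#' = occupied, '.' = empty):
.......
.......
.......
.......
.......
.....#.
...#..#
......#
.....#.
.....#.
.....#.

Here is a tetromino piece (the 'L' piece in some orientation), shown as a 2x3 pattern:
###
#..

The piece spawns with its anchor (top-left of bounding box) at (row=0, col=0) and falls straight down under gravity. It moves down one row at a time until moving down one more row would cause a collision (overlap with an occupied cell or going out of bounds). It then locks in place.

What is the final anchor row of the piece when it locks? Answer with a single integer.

Spawn at (row=0, col=0). Try each row:
  row 0: fits
  row 1: fits
  row 2: fits
  row 3: fits
  row 4: fits
  row 5: fits
  row 6: fits
  row 7: fits
  row 8: fits
  row 9: fits
  row 10: blocked -> lock at row 9

Answer: 9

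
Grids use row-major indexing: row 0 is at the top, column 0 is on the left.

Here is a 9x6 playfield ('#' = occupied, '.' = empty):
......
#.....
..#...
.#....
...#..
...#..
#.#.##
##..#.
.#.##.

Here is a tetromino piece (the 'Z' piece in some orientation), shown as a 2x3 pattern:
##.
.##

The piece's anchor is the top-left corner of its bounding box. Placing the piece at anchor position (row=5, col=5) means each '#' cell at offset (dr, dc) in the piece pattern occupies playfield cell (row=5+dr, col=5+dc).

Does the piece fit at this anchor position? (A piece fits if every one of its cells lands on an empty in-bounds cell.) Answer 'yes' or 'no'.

Answer: no

Derivation:
Check each piece cell at anchor (5, 5):
  offset (0,0) -> (5,5): empty -> OK
  offset (0,1) -> (5,6): out of bounds -> FAIL
  offset (1,1) -> (6,6): out of bounds -> FAIL
  offset (1,2) -> (6,7): out of bounds -> FAIL
All cells valid: no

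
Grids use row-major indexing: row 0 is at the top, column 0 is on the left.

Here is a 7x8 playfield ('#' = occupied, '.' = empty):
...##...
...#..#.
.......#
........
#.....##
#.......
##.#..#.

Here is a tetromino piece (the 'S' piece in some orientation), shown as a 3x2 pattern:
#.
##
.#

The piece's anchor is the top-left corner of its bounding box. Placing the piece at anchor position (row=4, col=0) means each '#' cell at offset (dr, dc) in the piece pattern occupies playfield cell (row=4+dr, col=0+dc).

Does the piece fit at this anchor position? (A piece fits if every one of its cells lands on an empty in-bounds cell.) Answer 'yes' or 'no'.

Answer: no

Derivation:
Check each piece cell at anchor (4, 0):
  offset (0,0) -> (4,0): occupied ('#') -> FAIL
  offset (1,0) -> (5,0): occupied ('#') -> FAIL
  offset (1,1) -> (5,1): empty -> OK
  offset (2,1) -> (6,1): occupied ('#') -> FAIL
All cells valid: no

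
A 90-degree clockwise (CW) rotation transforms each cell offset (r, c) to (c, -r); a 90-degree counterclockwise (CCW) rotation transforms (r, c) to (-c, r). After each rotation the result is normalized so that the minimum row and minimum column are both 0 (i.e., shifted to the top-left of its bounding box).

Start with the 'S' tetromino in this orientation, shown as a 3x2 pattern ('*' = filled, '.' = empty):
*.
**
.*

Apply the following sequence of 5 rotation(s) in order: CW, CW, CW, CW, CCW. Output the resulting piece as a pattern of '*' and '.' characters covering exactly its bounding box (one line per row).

Start:
*.
**
.*
After rotation 1 (CW):
.**
**.
After rotation 2 (CW):
*.
**
.*
After rotation 3 (CW):
.**
**.
After rotation 4 (CW):
*.
**
.*
After rotation 5 (CCW):
.**
**.

Answer: .**
**.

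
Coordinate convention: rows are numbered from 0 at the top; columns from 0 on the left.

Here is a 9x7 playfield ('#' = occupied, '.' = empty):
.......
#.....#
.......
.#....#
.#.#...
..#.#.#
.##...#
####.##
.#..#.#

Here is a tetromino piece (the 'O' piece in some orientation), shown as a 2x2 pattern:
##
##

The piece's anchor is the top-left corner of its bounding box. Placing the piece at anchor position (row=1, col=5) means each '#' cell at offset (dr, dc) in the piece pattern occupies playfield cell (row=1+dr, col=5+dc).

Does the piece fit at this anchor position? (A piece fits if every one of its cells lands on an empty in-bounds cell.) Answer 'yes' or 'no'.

Answer: no

Derivation:
Check each piece cell at anchor (1, 5):
  offset (0,0) -> (1,5): empty -> OK
  offset (0,1) -> (1,6): occupied ('#') -> FAIL
  offset (1,0) -> (2,5): empty -> OK
  offset (1,1) -> (2,6): empty -> OK
All cells valid: no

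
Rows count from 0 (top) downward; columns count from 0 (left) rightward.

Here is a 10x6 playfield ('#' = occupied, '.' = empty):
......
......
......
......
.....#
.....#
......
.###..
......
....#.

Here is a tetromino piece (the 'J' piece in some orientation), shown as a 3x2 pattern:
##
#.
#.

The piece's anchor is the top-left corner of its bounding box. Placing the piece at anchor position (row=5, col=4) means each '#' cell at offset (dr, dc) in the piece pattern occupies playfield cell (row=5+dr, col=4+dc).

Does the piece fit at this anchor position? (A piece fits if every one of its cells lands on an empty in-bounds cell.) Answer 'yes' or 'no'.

Check each piece cell at anchor (5, 4):
  offset (0,0) -> (5,4): empty -> OK
  offset (0,1) -> (5,5): occupied ('#') -> FAIL
  offset (1,0) -> (6,4): empty -> OK
  offset (2,0) -> (7,4): empty -> OK
All cells valid: no

Answer: no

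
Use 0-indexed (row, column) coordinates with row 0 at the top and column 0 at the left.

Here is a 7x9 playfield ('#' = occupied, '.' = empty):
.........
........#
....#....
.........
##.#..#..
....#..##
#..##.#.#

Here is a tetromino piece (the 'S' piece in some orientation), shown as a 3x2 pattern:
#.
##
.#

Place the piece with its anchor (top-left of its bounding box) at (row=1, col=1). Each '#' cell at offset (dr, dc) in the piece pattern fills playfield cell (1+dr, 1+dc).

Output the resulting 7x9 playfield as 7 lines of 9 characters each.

Answer: .........
.#......#
.##.#....
..#......
##.#..#..
....#..##
#..##.#.#

Derivation:
Fill (1+0,1+0) = (1,1)
Fill (1+1,1+0) = (2,1)
Fill (1+1,1+1) = (2,2)
Fill (1+2,1+1) = (3,2)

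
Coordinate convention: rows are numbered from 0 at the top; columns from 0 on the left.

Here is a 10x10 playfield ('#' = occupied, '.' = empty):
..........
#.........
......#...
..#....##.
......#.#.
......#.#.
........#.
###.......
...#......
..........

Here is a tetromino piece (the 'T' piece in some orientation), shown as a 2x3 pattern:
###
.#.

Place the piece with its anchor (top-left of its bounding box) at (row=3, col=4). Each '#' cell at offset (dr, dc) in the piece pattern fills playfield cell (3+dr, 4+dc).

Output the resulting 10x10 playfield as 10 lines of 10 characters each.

Fill (3+0,4+0) = (3,4)
Fill (3+0,4+1) = (3,5)
Fill (3+0,4+2) = (3,6)
Fill (3+1,4+1) = (4,5)

Answer: ..........
#.........
......#...
..#.#####.
.....##.#.
......#.#.
........#.
###.......
...#......
..........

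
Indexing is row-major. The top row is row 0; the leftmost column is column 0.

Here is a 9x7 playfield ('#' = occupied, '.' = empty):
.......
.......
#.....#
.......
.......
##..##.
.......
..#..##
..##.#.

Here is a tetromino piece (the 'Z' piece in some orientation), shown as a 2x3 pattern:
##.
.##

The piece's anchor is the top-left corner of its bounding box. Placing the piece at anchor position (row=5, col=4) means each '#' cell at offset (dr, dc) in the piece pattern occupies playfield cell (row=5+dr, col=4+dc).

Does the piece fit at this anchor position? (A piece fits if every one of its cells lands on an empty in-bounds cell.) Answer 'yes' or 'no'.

Check each piece cell at anchor (5, 4):
  offset (0,0) -> (5,4): occupied ('#') -> FAIL
  offset (0,1) -> (5,5): occupied ('#') -> FAIL
  offset (1,1) -> (6,5): empty -> OK
  offset (1,2) -> (6,6): empty -> OK
All cells valid: no

Answer: no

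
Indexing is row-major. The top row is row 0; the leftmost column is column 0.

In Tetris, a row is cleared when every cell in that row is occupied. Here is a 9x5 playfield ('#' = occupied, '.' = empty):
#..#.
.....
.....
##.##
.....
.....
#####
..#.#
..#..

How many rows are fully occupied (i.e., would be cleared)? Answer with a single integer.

Answer: 1

Derivation:
Check each row:
  row 0: 3 empty cells -> not full
  row 1: 5 empty cells -> not full
  row 2: 5 empty cells -> not full
  row 3: 1 empty cell -> not full
  row 4: 5 empty cells -> not full
  row 5: 5 empty cells -> not full
  row 6: 0 empty cells -> FULL (clear)
  row 7: 3 empty cells -> not full
  row 8: 4 empty cells -> not full
Total rows cleared: 1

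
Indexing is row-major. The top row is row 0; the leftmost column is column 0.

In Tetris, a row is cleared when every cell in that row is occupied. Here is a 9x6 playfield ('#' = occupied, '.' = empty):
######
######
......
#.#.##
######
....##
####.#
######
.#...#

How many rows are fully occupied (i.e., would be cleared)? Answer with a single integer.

Check each row:
  row 0: 0 empty cells -> FULL (clear)
  row 1: 0 empty cells -> FULL (clear)
  row 2: 6 empty cells -> not full
  row 3: 2 empty cells -> not full
  row 4: 0 empty cells -> FULL (clear)
  row 5: 4 empty cells -> not full
  row 6: 1 empty cell -> not full
  row 7: 0 empty cells -> FULL (clear)
  row 8: 4 empty cells -> not full
Total rows cleared: 4

Answer: 4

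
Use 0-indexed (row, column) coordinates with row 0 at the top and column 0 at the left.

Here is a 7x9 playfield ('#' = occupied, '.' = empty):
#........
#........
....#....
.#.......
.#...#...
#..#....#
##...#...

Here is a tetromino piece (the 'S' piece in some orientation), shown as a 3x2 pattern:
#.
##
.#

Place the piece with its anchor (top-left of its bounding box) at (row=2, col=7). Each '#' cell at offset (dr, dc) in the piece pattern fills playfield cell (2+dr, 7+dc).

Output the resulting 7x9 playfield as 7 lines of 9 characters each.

Fill (2+0,7+0) = (2,7)
Fill (2+1,7+0) = (3,7)
Fill (2+1,7+1) = (3,8)
Fill (2+2,7+1) = (4,8)

Answer: #........
#........
....#..#.
.#.....##
.#...#..#
#..#....#
##...#...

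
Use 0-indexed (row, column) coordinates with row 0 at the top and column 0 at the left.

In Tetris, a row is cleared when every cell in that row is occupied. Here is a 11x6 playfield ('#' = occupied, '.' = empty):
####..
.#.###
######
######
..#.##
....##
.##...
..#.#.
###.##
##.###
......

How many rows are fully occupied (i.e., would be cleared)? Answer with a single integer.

Check each row:
  row 0: 2 empty cells -> not full
  row 1: 2 empty cells -> not full
  row 2: 0 empty cells -> FULL (clear)
  row 3: 0 empty cells -> FULL (clear)
  row 4: 3 empty cells -> not full
  row 5: 4 empty cells -> not full
  row 6: 4 empty cells -> not full
  row 7: 4 empty cells -> not full
  row 8: 1 empty cell -> not full
  row 9: 1 empty cell -> not full
  row 10: 6 empty cells -> not full
Total rows cleared: 2

Answer: 2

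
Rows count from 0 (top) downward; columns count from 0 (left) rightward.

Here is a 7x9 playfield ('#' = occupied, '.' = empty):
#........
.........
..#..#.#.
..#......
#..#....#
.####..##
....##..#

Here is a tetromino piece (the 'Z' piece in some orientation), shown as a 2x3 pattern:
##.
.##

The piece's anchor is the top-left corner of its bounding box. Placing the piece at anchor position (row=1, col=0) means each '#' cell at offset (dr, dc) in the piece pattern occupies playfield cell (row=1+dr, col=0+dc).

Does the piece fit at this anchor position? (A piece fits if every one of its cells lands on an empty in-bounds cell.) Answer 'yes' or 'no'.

Check each piece cell at anchor (1, 0):
  offset (0,0) -> (1,0): empty -> OK
  offset (0,1) -> (1,1): empty -> OK
  offset (1,1) -> (2,1): empty -> OK
  offset (1,2) -> (2,2): occupied ('#') -> FAIL
All cells valid: no

Answer: no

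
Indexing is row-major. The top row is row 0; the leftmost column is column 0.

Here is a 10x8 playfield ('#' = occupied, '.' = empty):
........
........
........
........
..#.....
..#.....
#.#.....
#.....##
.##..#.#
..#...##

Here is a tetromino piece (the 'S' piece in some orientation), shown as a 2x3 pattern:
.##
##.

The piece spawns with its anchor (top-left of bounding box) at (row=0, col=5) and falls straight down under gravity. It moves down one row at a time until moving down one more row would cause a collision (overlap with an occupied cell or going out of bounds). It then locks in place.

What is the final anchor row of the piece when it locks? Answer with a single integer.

Spawn at (row=0, col=5). Try each row:
  row 0: fits
  row 1: fits
  row 2: fits
  row 3: fits
  row 4: fits
  row 5: fits
  row 6: blocked -> lock at row 5

Answer: 5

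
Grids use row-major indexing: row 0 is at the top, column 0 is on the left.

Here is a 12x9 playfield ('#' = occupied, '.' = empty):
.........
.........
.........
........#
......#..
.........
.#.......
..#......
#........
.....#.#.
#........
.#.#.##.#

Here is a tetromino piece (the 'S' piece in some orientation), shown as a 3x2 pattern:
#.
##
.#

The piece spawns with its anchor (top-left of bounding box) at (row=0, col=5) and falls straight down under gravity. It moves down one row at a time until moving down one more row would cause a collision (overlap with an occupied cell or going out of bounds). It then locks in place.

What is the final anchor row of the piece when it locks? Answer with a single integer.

Answer: 1

Derivation:
Spawn at (row=0, col=5). Try each row:
  row 0: fits
  row 1: fits
  row 2: blocked -> lock at row 1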